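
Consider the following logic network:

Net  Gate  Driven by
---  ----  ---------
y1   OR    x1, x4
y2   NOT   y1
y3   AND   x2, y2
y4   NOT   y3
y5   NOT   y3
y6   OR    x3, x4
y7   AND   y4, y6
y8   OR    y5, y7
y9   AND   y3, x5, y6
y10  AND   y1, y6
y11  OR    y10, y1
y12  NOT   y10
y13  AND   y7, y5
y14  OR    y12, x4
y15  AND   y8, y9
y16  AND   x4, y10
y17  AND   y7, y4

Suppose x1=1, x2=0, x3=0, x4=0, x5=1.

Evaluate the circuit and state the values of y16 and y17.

y16 = 0  y17 = 0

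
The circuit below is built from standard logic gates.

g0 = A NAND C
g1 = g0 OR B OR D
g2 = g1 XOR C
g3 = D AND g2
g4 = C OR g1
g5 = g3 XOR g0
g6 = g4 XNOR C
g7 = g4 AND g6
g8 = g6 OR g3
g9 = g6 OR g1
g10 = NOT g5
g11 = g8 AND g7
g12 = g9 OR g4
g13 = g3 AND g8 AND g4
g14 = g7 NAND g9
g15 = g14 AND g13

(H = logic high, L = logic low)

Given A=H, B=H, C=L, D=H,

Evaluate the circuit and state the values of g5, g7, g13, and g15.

g0 = A NAND C = H NAND L = H
g1 = g0 OR B OR D = H OR H OR H = H
g2 = g1 XOR C = H XOR L = H
g3 = D AND g2 = H AND H = H
g4 = C OR g1 = L OR H = H
g5 = g3 XOR g0 = H XOR H = L
g6 = g4 XNOR C = H XNOR L = L
g7 = g4 AND g6 = H AND L = L
g8 = g6 OR g3 = L OR H = H
g9 = g6 OR g1 = L OR H = H
g13 = g3 AND g8 AND g4 = H AND H AND H = H
g14 = g7 NAND g9 = L NAND H = H
g15 = g14 AND g13 = H AND H = H

g5 = L, g7 = L, g13 = H, g15 = H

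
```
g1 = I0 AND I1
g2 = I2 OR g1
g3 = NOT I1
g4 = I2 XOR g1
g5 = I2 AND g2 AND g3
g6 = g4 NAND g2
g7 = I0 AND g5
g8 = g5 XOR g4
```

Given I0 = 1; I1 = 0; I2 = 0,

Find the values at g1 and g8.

g1 = 0, g8 = 0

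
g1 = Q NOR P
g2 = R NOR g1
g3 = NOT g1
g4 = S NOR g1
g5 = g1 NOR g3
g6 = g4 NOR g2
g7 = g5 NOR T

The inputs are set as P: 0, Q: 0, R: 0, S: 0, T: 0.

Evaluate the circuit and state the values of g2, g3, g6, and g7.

g1 = Q NOR P = 0 NOR 0 = 1
g2 = R NOR g1 = 0 NOR 1 = 0
g3 = NOT g1 = NOT 1 = 0
g4 = S NOR g1 = 0 NOR 1 = 0
g5 = g1 NOR g3 = 1 NOR 0 = 0
g6 = g4 NOR g2 = 0 NOR 0 = 1
g7 = g5 NOR T = 0 NOR 0 = 1

g2 = 0; g3 = 0; g6 = 1; g7 = 1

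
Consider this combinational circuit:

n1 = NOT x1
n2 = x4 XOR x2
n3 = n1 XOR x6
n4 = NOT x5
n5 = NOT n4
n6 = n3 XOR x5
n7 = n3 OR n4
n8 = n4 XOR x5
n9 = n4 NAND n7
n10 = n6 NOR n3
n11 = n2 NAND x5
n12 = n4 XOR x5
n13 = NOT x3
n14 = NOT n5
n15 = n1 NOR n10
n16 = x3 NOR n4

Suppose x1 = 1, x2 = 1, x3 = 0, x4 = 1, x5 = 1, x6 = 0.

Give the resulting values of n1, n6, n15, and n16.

n1 = NOT x1 = NOT 1 = 0
n3 = n1 XOR x6 = 0 XOR 0 = 0
n4 = NOT x5 = NOT 1 = 0
n6 = n3 XOR x5 = 0 XOR 1 = 1
n10 = n6 NOR n3 = 1 NOR 0 = 0
n15 = n1 NOR n10 = 0 NOR 0 = 1
n16 = x3 NOR n4 = 0 NOR 0 = 1

n1 = 0, n6 = 1, n15 = 1, n16 = 1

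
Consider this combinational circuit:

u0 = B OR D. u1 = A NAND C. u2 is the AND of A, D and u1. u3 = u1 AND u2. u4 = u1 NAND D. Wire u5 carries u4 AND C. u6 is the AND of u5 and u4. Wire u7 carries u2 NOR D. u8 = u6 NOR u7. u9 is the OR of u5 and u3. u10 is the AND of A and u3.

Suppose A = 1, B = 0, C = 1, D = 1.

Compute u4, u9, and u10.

u4 = 1, u9 = 1, u10 = 0

u1 = A NAND C = 1 NAND 1 = 0
u2 = A AND D AND u1 = 1 AND 1 AND 0 = 0
u3 = u1 AND u2 = 0 AND 0 = 0
u4 = u1 NAND D = 0 NAND 1 = 1
u5 = u4 AND C = 1 AND 1 = 1
u9 = u5 OR u3 = 1 OR 0 = 1
u10 = A AND u3 = 1 AND 0 = 0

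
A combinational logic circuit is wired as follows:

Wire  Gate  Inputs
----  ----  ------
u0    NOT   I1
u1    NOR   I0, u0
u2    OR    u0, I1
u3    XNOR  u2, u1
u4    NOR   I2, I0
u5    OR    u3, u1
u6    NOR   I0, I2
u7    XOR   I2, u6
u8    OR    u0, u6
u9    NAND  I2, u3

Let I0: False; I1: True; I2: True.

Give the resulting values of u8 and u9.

u8 = False; u9 = False

u0 = NOT I1 = NOT True = False
u1 = I0 NOR u0 = False NOR False = True
u2 = u0 OR I1 = False OR True = True
u3 = u2 XNOR u1 = True XNOR True = True
u6 = I0 NOR I2 = False NOR True = False
u8 = u0 OR u6 = False OR False = False
u9 = I2 NAND u3 = True NAND True = False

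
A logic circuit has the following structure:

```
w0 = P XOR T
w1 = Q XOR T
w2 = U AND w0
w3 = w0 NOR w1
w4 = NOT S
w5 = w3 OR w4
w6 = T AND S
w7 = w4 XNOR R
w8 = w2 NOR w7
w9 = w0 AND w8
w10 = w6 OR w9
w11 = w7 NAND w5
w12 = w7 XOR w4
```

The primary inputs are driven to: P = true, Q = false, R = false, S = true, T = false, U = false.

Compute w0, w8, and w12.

w0 = true; w8 = false; w12 = true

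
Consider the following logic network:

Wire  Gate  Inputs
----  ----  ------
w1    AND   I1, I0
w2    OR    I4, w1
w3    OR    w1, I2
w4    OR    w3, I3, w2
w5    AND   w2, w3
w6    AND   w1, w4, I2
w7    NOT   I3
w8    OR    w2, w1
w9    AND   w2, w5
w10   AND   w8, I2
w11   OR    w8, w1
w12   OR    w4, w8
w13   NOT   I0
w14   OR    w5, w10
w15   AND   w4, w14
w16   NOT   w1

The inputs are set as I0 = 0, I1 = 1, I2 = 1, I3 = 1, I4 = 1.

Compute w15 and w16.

w15 = 1, w16 = 1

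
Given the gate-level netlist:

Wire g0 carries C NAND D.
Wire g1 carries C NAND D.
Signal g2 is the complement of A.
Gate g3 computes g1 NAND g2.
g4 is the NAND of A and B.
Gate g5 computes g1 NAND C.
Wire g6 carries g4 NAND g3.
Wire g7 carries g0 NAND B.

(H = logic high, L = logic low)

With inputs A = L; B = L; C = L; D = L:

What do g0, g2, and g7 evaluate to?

g0 = C NAND D = L NAND L = H
g2 = NOT A = NOT L = H
g7 = g0 NAND B = H NAND L = H

g0 = H, g2 = H, g7 = H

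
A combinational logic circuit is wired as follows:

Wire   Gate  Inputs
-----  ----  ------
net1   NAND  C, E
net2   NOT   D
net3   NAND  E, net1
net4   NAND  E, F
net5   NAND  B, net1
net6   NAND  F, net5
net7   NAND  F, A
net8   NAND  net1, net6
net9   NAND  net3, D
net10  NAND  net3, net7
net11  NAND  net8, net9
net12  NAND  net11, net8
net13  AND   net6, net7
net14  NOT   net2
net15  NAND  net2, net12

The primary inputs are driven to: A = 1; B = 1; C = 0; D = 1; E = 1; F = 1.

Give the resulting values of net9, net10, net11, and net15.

net9 = 1  net10 = 1  net11 = 1  net15 = 1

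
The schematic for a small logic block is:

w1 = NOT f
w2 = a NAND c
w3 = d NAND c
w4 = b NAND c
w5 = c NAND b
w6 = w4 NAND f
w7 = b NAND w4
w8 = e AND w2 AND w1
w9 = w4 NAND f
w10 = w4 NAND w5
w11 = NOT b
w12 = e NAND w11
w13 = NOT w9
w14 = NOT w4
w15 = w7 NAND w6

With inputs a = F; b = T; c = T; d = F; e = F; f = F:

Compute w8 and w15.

w8 = F, w15 = F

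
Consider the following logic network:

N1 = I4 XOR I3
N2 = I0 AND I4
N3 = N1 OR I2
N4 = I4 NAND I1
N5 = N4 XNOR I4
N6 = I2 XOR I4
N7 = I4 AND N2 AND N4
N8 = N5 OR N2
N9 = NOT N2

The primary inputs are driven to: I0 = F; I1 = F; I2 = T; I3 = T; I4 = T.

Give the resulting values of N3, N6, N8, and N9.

N3 = T  N6 = F  N8 = T  N9 = T

N1 = I4 XOR I3 = T XOR T = F
N2 = I0 AND I4 = F AND T = F
N3 = N1 OR I2 = F OR T = T
N4 = I4 NAND I1 = T NAND F = T
N5 = N4 XNOR I4 = T XNOR T = T
N6 = I2 XOR I4 = T XOR T = F
N8 = N5 OR N2 = T OR F = T
N9 = NOT N2 = NOT F = T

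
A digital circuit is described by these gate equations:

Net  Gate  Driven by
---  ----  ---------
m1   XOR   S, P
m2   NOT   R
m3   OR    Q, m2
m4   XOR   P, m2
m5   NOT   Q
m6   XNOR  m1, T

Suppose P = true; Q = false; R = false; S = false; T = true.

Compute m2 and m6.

m2 = true; m6 = true

m1 = S XOR P = false XOR true = true
m2 = NOT R = NOT false = true
m6 = m1 XNOR T = true XNOR true = true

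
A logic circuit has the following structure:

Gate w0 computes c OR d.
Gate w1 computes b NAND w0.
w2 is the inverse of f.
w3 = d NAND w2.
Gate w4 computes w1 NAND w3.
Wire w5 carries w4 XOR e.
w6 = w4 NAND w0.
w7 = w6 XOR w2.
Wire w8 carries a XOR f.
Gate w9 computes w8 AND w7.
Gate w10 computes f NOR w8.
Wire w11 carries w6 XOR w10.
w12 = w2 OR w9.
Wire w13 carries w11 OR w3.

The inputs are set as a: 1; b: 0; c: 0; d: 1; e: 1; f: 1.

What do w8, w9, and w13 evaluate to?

w0 = c OR d = 0 OR 1 = 1
w1 = b NAND w0 = 0 NAND 1 = 1
w2 = NOT f = NOT 1 = 0
w3 = d NAND w2 = 1 NAND 0 = 1
w4 = w1 NAND w3 = 1 NAND 1 = 0
w6 = w4 NAND w0 = 0 NAND 1 = 1
w7 = w6 XOR w2 = 1 XOR 0 = 1
w8 = a XOR f = 1 XOR 1 = 0
w9 = w8 AND w7 = 0 AND 1 = 0
w10 = f NOR w8 = 1 NOR 0 = 0
w11 = w6 XOR w10 = 1 XOR 0 = 1
w13 = w11 OR w3 = 1 OR 1 = 1

w8 = 0; w9 = 0; w13 = 1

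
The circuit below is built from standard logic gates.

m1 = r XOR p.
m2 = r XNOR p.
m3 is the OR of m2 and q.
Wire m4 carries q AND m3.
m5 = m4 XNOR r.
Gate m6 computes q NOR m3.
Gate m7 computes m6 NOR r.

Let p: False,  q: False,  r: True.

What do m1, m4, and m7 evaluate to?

m1 = True; m4 = False; m7 = False

m1 = r XOR p = True XOR False = True
m2 = r XNOR p = True XNOR False = False
m3 = m2 OR q = False OR False = False
m4 = q AND m3 = False AND False = False
m6 = q NOR m3 = False NOR False = True
m7 = m6 NOR r = True NOR True = False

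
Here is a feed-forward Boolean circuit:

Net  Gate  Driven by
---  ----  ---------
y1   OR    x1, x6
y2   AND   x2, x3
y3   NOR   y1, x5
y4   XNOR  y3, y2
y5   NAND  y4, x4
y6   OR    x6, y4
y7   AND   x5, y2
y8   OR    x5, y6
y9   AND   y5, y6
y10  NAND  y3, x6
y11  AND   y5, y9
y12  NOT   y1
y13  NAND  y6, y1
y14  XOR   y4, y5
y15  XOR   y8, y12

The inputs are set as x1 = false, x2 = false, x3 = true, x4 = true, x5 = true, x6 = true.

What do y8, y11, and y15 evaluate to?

y1 = x1 OR x6 = false OR true = true
y2 = x2 AND x3 = false AND true = false
y3 = y1 NOR x5 = true NOR true = false
y4 = y3 XNOR y2 = false XNOR false = true
y5 = y4 NAND x4 = true NAND true = false
y6 = x6 OR y4 = true OR true = true
y8 = x5 OR y6 = true OR true = true
y9 = y5 AND y6 = false AND true = false
y11 = y5 AND y9 = false AND false = false
y12 = NOT y1 = NOT true = false
y15 = y8 XOR y12 = true XOR false = true

y8 = true  y11 = false  y15 = true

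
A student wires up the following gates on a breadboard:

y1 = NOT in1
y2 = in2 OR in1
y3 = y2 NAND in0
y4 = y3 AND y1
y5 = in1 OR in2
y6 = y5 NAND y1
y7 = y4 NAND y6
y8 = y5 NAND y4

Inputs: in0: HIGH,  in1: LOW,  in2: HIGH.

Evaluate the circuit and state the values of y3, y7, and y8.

y3 = LOW, y7 = HIGH, y8 = HIGH

y1 = NOT in1 = NOT LOW = HIGH
y2 = in2 OR in1 = HIGH OR LOW = HIGH
y3 = y2 NAND in0 = HIGH NAND HIGH = LOW
y4 = y3 AND y1 = LOW AND HIGH = LOW
y5 = in1 OR in2 = LOW OR HIGH = HIGH
y6 = y5 NAND y1 = HIGH NAND HIGH = LOW
y7 = y4 NAND y6 = LOW NAND LOW = HIGH
y8 = y5 NAND y4 = HIGH NAND LOW = HIGH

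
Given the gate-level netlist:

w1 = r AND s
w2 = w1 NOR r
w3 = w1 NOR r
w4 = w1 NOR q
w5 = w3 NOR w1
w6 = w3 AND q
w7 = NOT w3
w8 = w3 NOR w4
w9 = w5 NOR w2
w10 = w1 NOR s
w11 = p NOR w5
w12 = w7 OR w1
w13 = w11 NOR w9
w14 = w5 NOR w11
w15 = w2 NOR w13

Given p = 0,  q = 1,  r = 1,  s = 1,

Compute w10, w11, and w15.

w10 = 0  w11 = 1  w15 = 1

w1 = r AND s = 1 AND 1 = 1
w2 = w1 NOR r = 1 NOR 1 = 0
w3 = w1 NOR r = 1 NOR 1 = 0
w5 = w3 NOR w1 = 0 NOR 1 = 0
w9 = w5 NOR w2 = 0 NOR 0 = 1
w10 = w1 NOR s = 1 NOR 1 = 0
w11 = p NOR w5 = 0 NOR 0 = 1
w13 = w11 NOR w9 = 1 NOR 1 = 0
w15 = w2 NOR w13 = 0 NOR 0 = 1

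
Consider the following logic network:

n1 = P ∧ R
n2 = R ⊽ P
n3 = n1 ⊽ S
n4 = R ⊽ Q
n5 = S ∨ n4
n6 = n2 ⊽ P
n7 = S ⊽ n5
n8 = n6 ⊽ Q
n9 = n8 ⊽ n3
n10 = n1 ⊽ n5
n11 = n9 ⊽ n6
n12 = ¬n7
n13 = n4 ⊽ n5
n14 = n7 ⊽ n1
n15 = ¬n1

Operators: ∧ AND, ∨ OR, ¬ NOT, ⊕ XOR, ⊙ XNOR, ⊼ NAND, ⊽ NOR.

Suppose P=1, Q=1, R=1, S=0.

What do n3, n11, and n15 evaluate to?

n3 = 0, n11 = 0, n15 = 0

n1 = P AND R = 1 AND 1 = 1
n2 = R NOR P = 1 NOR 1 = 0
n3 = n1 NOR S = 1 NOR 0 = 0
n6 = n2 NOR P = 0 NOR 1 = 0
n8 = n6 NOR Q = 0 NOR 1 = 0
n9 = n8 NOR n3 = 0 NOR 0 = 1
n11 = n9 NOR n6 = 1 NOR 0 = 0
n15 = NOT n1 = NOT 1 = 0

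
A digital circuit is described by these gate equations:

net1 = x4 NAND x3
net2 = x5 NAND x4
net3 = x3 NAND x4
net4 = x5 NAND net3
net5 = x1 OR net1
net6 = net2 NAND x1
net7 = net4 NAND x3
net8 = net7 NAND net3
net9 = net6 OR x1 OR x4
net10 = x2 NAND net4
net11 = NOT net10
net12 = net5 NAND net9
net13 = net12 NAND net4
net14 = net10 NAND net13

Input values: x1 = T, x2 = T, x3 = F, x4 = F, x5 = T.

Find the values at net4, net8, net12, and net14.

net1 = x4 NAND x3 = F NAND F = T
net2 = x5 NAND x4 = T NAND F = T
net3 = x3 NAND x4 = F NAND F = T
net4 = x5 NAND net3 = T NAND T = F
net5 = x1 OR net1 = T OR T = T
net6 = net2 NAND x1 = T NAND T = F
net7 = net4 NAND x3 = F NAND F = T
net8 = net7 NAND net3 = T NAND T = F
net9 = net6 OR x1 OR x4 = F OR T OR F = T
net10 = x2 NAND net4 = T NAND F = T
net12 = net5 NAND net9 = T NAND T = F
net13 = net12 NAND net4 = F NAND F = T
net14 = net10 NAND net13 = T NAND T = F

net4 = F; net8 = F; net12 = F; net14 = F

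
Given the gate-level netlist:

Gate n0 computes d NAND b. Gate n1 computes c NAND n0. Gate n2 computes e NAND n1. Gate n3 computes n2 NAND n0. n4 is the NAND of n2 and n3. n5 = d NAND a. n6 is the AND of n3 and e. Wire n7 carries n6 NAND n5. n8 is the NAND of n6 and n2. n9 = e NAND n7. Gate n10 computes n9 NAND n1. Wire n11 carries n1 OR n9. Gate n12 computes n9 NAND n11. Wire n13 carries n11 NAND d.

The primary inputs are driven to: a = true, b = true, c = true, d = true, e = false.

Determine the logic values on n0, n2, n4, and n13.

n0 = false; n2 = true; n4 = false; n13 = false

n0 = d NAND b = true NAND true = false
n1 = c NAND n0 = true NAND false = true
n2 = e NAND n1 = false NAND true = true
n3 = n2 NAND n0 = true NAND false = true
n4 = n2 NAND n3 = true NAND true = false
n5 = d NAND a = true NAND true = false
n6 = n3 AND e = true AND false = false
n7 = n6 NAND n5 = false NAND false = true
n9 = e NAND n7 = false NAND true = true
n11 = n1 OR n9 = true OR true = true
n13 = n11 NAND d = true NAND true = false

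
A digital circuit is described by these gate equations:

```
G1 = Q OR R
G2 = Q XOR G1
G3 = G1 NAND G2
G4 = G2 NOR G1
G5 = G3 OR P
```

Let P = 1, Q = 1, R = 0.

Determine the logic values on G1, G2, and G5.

G1 = 1; G2 = 0; G5 = 1

G1 = Q OR R = 1 OR 0 = 1
G2 = Q XOR G1 = 1 XOR 1 = 0
G3 = G1 NAND G2 = 1 NAND 0 = 1
G5 = G3 OR P = 1 OR 1 = 1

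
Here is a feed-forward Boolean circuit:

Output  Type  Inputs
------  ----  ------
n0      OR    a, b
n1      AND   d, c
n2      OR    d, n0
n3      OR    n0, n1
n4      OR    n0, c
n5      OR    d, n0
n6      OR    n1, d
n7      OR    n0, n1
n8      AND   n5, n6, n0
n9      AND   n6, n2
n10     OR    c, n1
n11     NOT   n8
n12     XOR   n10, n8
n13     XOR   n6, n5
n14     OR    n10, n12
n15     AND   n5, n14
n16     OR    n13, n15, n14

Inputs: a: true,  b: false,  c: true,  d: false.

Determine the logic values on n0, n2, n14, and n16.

n0 = true; n2 = true; n14 = true; n16 = true

n0 = a OR b = true OR false = true
n1 = d AND c = false AND true = false
n2 = d OR n0 = false OR true = true
n5 = d OR n0 = false OR true = true
n6 = n1 OR d = false OR false = false
n8 = n5 AND n6 AND n0 = true AND false AND true = false
n10 = c OR n1 = true OR false = true
n12 = n10 XOR n8 = true XOR false = true
n13 = n6 XOR n5 = false XOR true = true
n14 = n10 OR n12 = true OR true = true
n15 = n5 AND n14 = true AND true = true
n16 = n13 OR n15 OR n14 = true OR true OR true = true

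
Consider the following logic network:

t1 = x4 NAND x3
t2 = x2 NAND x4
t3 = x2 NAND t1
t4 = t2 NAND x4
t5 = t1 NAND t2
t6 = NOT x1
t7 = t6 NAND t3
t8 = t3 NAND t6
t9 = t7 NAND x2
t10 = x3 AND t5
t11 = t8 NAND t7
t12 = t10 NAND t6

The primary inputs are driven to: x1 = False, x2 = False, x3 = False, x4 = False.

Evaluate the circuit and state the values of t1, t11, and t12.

t1 = x4 NAND x3 = False NAND False = True
t2 = x2 NAND x4 = False NAND False = True
t3 = x2 NAND t1 = False NAND True = True
t5 = t1 NAND t2 = True NAND True = False
t6 = NOT x1 = NOT False = True
t7 = t6 NAND t3 = True NAND True = False
t8 = t3 NAND t6 = True NAND True = False
t10 = x3 AND t5 = False AND False = False
t11 = t8 NAND t7 = False NAND False = True
t12 = t10 NAND t6 = False NAND True = True

t1 = True  t11 = True  t12 = True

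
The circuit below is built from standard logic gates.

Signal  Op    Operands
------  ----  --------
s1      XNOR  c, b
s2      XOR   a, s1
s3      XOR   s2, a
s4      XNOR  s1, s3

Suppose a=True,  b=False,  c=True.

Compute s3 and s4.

s3 = False, s4 = True

s1 = c XNOR b = True XNOR False = False
s2 = a XOR s1 = True XOR False = True
s3 = s2 XOR a = True XOR True = False
s4 = s1 XNOR s3 = False XNOR False = True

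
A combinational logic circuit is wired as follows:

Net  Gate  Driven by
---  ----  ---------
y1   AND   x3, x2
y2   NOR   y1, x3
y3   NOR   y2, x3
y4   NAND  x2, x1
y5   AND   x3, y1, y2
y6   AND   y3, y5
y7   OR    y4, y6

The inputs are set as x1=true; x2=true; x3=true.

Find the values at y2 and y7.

y1 = x3 AND x2 = true AND true = true
y2 = y1 NOR x3 = true NOR true = false
y3 = y2 NOR x3 = false NOR true = false
y4 = x2 NAND x1 = true NAND true = false
y5 = x3 AND y1 AND y2 = true AND true AND false = false
y6 = y3 AND y5 = false AND false = false
y7 = y4 OR y6 = false OR false = false

y2 = false, y7 = false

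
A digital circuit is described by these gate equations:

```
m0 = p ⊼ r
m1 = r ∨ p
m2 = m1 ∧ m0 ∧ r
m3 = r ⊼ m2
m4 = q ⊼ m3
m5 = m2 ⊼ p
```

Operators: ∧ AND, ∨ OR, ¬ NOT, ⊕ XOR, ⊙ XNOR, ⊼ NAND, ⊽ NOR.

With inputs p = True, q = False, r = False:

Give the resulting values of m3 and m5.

m3 = True; m5 = True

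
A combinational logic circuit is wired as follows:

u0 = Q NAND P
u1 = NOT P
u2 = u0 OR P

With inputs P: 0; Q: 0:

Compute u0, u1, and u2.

u0 = Q NAND P = 0 NAND 0 = 1
u1 = NOT P = NOT 0 = 1
u2 = u0 OR P = 1 OR 0 = 1

u0 = 1, u1 = 1, u2 = 1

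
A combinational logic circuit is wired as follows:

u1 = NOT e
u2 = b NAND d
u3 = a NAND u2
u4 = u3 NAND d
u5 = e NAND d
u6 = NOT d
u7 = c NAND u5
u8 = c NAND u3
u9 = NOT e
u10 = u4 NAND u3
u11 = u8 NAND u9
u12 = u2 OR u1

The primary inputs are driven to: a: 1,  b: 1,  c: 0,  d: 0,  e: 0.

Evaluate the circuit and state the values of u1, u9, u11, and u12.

u1 = 1, u9 = 1, u11 = 0, u12 = 1

u1 = NOT e = NOT 0 = 1
u2 = b NAND d = 1 NAND 0 = 1
u3 = a NAND u2 = 1 NAND 1 = 0
u8 = c NAND u3 = 0 NAND 0 = 1
u9 = NOT e = NOT 0 = 1
u11 = u8 NAND u9 = 1 NAND 1 = 0
u12 = u2 OR u1 = 1 OR 1 = 1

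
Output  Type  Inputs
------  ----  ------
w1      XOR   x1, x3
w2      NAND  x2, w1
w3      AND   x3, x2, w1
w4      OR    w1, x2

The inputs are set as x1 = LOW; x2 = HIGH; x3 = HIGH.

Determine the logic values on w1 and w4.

w1 = x1 XOR x3 = LOW XOR HIGH = HIGH
w4 = w1 OR x2 = HIGH OR HIGH = HIGH

w1 = HIGH; w4 = HIGH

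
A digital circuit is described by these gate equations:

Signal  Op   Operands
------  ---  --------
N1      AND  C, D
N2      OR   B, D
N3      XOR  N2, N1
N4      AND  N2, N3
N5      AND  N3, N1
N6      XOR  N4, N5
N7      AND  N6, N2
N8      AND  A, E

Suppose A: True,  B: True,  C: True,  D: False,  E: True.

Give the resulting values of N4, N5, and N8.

N4 = True  N5 = False  N8 = True

N1 = C AND D = True AND False = False
N2 = B OR D = True OR False = True
N3 = N2 XOR N1 = True XOR False = True
N4 = N2 AND N3 = True AND True = True
N5 = N3 AND N1 = True AND False = False
N8 = A AND E = True AND True = True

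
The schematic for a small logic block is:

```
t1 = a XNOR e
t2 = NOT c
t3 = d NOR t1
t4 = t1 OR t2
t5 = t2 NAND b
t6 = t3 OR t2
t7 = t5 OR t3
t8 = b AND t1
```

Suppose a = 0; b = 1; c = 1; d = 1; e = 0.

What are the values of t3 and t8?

t1 = a XNOR e = 0 XNOR 0 = 1
t3 = d NOR t1 = 1 NOR 1 = 0
t8 = b AND t1 = 1 AND 1 = 1

t3 = 0; t8 = 1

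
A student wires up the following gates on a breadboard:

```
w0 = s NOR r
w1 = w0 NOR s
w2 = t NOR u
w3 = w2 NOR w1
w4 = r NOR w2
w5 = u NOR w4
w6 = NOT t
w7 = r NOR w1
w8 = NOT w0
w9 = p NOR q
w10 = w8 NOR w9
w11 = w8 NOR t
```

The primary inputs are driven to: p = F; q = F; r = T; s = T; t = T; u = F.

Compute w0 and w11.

w0 = F, w11 = F

w0 = s NOR r = T NOR T = F
w8 = NOT w0 = NOT F = T
w11 = w8 NOR t = T NOR T = F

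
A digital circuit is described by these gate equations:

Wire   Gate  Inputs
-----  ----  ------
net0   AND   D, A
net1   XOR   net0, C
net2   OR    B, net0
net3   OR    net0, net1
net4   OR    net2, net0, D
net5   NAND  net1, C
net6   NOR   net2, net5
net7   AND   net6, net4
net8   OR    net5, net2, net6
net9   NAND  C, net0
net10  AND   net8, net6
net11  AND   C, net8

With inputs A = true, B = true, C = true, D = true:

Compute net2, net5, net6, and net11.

net2 = true; net5 = true; net6 = false; net11 = true

net0 = D AND A = true AND true = true
net1 = net0 XOR C = true XOR true = false
net2 = B OR net0 = true OR true = true
net5 = net1 NAND C = false NAND true = true
net6 = net2 NOR net5 = true NOR true = false
net8 = net5 OR net2 OR net6 = true OR true OR false = true
net11 = C AND net8 = true AND true = true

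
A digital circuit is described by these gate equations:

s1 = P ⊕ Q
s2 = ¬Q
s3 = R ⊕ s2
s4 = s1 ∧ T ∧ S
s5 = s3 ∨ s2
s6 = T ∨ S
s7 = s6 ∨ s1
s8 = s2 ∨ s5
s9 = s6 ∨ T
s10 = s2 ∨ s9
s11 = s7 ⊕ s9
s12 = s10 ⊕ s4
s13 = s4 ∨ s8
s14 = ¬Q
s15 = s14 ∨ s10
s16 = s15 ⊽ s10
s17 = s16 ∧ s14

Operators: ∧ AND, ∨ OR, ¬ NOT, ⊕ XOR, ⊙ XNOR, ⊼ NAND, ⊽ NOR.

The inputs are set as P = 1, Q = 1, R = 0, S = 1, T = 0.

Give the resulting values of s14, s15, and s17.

s2 = NOT Q = NOT 1 = 0
s6 = T OR S = 0 OR 1 = 1
s9 = s6 OR T = 1 OR 0 = 1
s10 = s2 OR s9 = 0 OR 1 = 1
s14 = NOT Q = NOT 1 = 0
s15 = s14 OR s10 = 0 OR 1 = 1
s16 = s15 NOR s10 = 1 NOR 1 = 0
s17 = s16 AND s14 = 0 AND 0 = 0

s14 = 0, s15 = 1, s17 = 0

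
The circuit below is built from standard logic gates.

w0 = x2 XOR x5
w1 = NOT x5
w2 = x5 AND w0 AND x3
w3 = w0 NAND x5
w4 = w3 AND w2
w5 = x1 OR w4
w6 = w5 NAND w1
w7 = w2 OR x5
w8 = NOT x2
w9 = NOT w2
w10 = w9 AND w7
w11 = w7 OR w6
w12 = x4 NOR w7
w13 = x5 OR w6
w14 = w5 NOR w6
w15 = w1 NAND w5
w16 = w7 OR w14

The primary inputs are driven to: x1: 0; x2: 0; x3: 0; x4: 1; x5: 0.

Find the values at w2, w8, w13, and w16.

w0 = x2 XOR x5 = 0 XOR 0 = 0
w1 = NOT x5 = NOT 0 = 1
w2 = x5 AND w0 AND x3 = 0 AND 0 AND 0 = 0
w3 = w0 NAND x5 = 0 NAND 0 = 1
w4 = w3 AND w2 = 1 AND 0 = 0
w5 = x1 OR w4 = 0 OR 0 = 0
w6 = w5 NAND w1 = 0 NAND 1 = 1
w7 = w2 OR x5 = 0 OR 0 = 0
w8 = NOT x2 = NOT 0 = 1
w13 = x5 OR w6 = 0 OR 1 = 1
w14 = w5 NOR w6 = 0 NOR 1 = 0
w16 = w7 OR w14 = 0 OR 0 = 0

w2 = 0, w8 = 1, w13 = 1, w16 = 0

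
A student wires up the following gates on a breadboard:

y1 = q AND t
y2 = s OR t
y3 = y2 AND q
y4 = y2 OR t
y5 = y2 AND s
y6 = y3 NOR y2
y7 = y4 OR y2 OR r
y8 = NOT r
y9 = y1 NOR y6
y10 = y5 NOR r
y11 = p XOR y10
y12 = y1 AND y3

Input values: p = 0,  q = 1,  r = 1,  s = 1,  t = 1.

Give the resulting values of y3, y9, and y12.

y3 = 1, y9 = 0, y12 = 1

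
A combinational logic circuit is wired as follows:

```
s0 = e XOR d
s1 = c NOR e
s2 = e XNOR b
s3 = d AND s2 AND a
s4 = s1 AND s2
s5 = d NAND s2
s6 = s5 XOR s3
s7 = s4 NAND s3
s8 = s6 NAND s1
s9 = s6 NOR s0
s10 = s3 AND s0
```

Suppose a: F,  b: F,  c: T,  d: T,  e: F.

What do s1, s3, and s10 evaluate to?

s1 = F, s3 = F, s10 = F

s0 = e XOR d = F XOR T = T
s1 = c NOR e = T NOR F = F
s2 = e XNOR b = F XNOR F = T
s3 = d AND s2 AND a = T AND T AND F = F
s10 = s3 AND s0 = F AND T = F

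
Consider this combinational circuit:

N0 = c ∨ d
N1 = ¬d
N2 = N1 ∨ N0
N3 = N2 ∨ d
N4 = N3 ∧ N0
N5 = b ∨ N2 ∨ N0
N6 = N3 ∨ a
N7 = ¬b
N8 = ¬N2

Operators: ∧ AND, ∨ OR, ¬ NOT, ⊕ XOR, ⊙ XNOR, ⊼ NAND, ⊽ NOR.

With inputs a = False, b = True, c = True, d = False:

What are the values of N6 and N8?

N6 = True, N8 = False

N0 = c OR d = True OR False = True
N1 = NOT d = NOT False = True
N2 = N1 OR N0 = True OR True = True
N3 = N2 OR d = True OR False = True
N6 = N3 OR a = True OR False = True
N8 = NOT N2 = NOT True = False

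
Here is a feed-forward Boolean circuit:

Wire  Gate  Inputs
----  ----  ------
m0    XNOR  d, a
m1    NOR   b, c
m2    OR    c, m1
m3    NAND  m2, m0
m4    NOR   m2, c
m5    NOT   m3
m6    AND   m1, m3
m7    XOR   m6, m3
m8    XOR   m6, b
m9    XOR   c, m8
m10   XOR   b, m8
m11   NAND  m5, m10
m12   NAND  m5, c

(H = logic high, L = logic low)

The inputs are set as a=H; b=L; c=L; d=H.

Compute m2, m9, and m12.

m0 = d XNOR a = H XNOR H = H
m1 = b NOR c = L NOR L = H
m2 = c OR m1 = L OR H = H
m3 = m2 NAND m0 = H NAND H = L
m5 = NOT m3 = NOT L = H
m6 = m1 AND m3 = H AND L = L
m8 = m6 XOR b = L XOR L = L
m9 = c XOR m8 = L XOR L = L
m12 = m5 NAND c = H NAND L = H

m2 = H, m9 = L, m12 = H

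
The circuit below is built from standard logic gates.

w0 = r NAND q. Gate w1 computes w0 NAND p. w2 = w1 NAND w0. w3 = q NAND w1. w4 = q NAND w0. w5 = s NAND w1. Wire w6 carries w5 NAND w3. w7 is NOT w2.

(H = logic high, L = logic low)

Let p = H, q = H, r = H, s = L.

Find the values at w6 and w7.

w6 = H  w7 = L

w0 = r NAND q = H NAND H = L
w1 = w0 NAND p = L NAND H = H
w2 = w1 NAND w0 = H NAND L = H
w3 = q NAND w1 = H NAND H = L
w5 = s NAND w1 = L NAND H = H
w6 = w5 NAND w3 = H NAND L = H
w7 = NOT w2 = NOT H = L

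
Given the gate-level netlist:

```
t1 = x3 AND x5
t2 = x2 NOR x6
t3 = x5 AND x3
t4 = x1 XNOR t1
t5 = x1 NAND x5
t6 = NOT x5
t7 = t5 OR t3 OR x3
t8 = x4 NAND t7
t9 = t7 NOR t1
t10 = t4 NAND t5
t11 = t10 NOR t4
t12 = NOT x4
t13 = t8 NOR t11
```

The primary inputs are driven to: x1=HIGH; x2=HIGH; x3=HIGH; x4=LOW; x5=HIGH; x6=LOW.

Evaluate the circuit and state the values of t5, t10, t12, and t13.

t5 = LOW  t10 = HIGH  t12 = HIGH  t13 = LOW

t1 = x3 AND x5 = HIGH AND HIGH = HIGH
t3 = x5 AND x3 = HIGH AND HIGH = HIGH
t4 = x1 XNOR t1 = HIGH XNOR HIGH = HIGH
t5 = x1 NAND x5 = HIGH NAND HIGH = LOW
t7 = t5 OR t3 OR x3 = LOW OR HIGH OR HIGH = HIGH
t8 = x4 NAND t7 = LOW NAND HIGH = HIGH
t10 = t4 NAND t5 = HIGH NAND LOW = HIGH
t11 = t10 NOR t4 = HIGH NOR HIGH = LOW
t12 = NOT x4 = NOT LOW = HIGH
t13 = t8 NOR t11 = HIGH NOR LOW = LOW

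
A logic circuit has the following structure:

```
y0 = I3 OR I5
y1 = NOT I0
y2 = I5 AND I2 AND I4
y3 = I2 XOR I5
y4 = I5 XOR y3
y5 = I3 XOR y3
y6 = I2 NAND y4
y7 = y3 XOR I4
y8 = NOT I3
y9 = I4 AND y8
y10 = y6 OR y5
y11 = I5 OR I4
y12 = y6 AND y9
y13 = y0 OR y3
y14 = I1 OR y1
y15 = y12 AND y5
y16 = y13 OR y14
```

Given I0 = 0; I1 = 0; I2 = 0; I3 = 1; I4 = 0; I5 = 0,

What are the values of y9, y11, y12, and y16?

y0 = I3 OR I5 = 1 OR 0 = 1
y1 = NOT I0 = NOT 0 = 1
y3 = I2 XOR I5 = 0 XOR 0 = 0
y4 = I5 XOR y3 = 0 XOR 0 = 0
y6 = I2 NAND y4 = 0 NAND 0 = 1
y8 = NOT I3 = NOT 1 = 0
y9 = I4 AND y8 = 0 AND 0 = 0
y11 = I5 OR I4 = 0 OR 0 = 0
y12 = y6 AND y9 = 1 AND 0 = 0
y13 = y0 OR y3 = 1 OR 0 = 1
y14 = I1 OR y1 = 0 OR 1 = 1
y16 = y13 OR y14 = 1 OR 1 = 1

y9 = 0, y11 = 0, y12 = 0, y16 = 1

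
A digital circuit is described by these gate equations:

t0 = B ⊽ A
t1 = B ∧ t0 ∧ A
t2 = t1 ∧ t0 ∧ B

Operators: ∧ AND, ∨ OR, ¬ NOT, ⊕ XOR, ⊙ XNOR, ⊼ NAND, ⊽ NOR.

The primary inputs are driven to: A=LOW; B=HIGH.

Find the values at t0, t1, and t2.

t0 = B NOR A = HIGH NOR LOW = LOW
t1 = B AND t0 AND A = HIGH AND LOW AND LOW = LOW
t2 = t1 AND t0 AND B = LOW AND LOW AND HIGH = LOW

t0 = LOW  t1 = LOW  t2 = LOW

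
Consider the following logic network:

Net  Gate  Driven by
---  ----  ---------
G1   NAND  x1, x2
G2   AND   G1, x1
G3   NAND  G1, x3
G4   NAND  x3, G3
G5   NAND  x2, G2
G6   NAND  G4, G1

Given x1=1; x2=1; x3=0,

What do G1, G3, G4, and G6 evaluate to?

G1 = x1 NAND x2 = 1 NAND 1 = 0
G3 = G1 NAND x3 = 0 NAND 0 = 1
G4 = x3 NAND G3 = 0 NAND 1 = 1
G6 = G4 NAND G1 = 1 NAND 0 = 1

G1 = 0, G3 = 1, G4 = 1, G6 = 1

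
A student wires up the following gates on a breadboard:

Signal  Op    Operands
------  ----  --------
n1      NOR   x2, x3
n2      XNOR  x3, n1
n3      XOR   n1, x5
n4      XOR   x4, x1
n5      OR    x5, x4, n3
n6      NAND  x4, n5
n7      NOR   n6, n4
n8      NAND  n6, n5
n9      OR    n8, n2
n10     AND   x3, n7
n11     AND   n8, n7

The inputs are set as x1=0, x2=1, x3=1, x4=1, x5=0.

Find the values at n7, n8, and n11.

n7 = 0, n8 = 1, n11 = 0

n1 = x2 NOR x3 = 1 NOR 1 = 0
n3 = n1 XOR x5 = 0 XOR 0 = 0
n4 = x4 XOR x1 = 1 XOR 0 = 1
n5 = x5 OR x4 OR n3 = 0 OR 1 OR 0 = 1
n6 = x4 NAND n5 = 1 NAND 1 = 0
n7 = n6 NOR n4 = 0 NOR 1 = 0
n8 = n6 NAND n5 = 0 NAND 1 = 1
n11 = n8 AND n7 = 1 AND 0 = 0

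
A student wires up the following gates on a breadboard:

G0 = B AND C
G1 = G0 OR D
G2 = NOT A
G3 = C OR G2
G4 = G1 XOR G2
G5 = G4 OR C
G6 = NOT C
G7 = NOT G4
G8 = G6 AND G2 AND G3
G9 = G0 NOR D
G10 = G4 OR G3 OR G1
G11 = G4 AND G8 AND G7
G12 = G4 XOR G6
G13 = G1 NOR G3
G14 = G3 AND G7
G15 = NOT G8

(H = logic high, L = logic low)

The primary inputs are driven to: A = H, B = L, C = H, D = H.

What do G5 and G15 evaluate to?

G0 = B AND C = L AND H = L
G1 = G0 OR D = L OR H = H
G2 = NOT A = NOT H = L
G3 = C OR G2 = H OR L = H
G4 = G1 XOR G2 = H XOR L = H
G5 = G4 OR C = H OR H = H
G6 = NOT C = NOT H = L
G8 = G6 AND G2 AND G3 = L AND L AND H = L
G15 = NOT G8 = NOT L = H

G5 = H, G15 = H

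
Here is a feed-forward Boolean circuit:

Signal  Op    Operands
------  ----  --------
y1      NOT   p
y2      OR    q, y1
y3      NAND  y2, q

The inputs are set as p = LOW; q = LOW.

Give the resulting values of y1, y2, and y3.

y1 = NOT p = NOT LOW = HIGH
y2 = q OR y1 = LOW OR HIGH = HIGH
y3 = y2 NAND q = HIGH NAND LOW = HIGH

y1 = HIGH, y2 = HIGH, y3 = HIGH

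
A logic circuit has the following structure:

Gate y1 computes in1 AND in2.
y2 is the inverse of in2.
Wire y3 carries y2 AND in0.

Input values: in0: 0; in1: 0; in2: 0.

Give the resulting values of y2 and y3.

y2 = NOT in2 = NOT 0 = 1
y3 = y2 AND in0 = 1 AND 0 = 0

y2 = 1, y3 = 0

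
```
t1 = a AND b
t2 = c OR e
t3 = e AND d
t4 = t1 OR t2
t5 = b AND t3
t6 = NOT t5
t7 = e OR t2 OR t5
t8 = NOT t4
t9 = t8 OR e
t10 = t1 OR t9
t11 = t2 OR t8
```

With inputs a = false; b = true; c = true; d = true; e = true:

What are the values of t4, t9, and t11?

t1 = a AND b = false AND true = false
t2 = c OR e = true OR true = true
t4 = t1 OR t2 = false OR true = true
t8 = NOT t4 = NOT true = false
t9 = t8 OR e = false OR true = true
t11 = t2 OR t8 = true OR false = true

t4 = true, t9 = true, t11 = true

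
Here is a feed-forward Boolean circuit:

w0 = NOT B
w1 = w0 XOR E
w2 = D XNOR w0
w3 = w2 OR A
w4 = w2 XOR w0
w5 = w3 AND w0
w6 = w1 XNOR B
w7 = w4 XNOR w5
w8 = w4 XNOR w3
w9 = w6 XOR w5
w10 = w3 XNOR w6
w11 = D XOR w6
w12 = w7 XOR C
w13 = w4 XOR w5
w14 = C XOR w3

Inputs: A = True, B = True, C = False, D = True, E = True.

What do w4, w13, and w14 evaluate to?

w0 = NOT B = NOT True = False
w2 = D XNOR w0 = True XNOR False = False
w3 = w2 OR A = False OR True = True
w4 = w2 XOR w0 = False XOR False = False
w5 = w3 AND w0 = True AND False = False
w13 = w4 XOR w5 = False XOR False = False
w14 = C XOR w3 = False XOR True = True

w4 = False, w13 = False, w14 = True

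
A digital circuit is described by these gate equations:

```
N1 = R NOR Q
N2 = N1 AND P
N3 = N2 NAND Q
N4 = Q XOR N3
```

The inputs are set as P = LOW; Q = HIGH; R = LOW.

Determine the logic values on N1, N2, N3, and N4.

N1 = R NOR Q = LOW NOR HIGH = LOW
N2 = N1 AND P = LOW AND LOW = LOW
N3 = N2 NAND Q = LOW NAND HIGH = HIGH
N4 = Q XOR N3 = HIGH XOR HIGH = LOW

N1 = LOW, N2 = LOW, N3 = HIGH, N4 = LOW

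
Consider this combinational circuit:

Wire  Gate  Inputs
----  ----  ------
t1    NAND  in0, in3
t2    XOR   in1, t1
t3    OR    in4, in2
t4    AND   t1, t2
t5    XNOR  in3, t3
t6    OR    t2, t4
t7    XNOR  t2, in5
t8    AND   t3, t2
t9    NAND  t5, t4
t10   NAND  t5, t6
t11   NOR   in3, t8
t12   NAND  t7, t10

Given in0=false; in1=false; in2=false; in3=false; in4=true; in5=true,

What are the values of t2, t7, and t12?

t1 = in0 NAND in3 = false NAND false = true
t2 = in1 XOR t1 = false XOR true = true
t3 = in4 OR in2 = true OR false = true
t4 = t1 AND t2 = true AND true = true
t5 = in3 XNOR t3 = false XNOR true = false
t6 = t2 OR t4 = true OR true = true
t7 = t2 XNOR in5 = true XNOR true = true
t10 = t5 NAND t6 = false NAND true = true
t12 = t7 NAND t10 = true NAND true = false

t2 = true; t7 = true; t12 = false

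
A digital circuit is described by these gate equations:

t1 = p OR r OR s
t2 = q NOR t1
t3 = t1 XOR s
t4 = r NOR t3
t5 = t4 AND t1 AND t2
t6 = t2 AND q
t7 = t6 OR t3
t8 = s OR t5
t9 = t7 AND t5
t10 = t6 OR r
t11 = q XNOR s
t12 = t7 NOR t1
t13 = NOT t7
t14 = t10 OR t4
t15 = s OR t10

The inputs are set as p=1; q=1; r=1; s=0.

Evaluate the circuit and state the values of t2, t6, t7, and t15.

t1 = p OR r OR s = 1 OR 1 OR 0 = 1
t2 = q NOR t1 = 1 NOR 1 = 0
t3 = t1 XOR s = 1 XOR 0 = 1
t6 = t2 AND q = 0 AND 1 = 0
t7 = t6 OR t3 = 0 OR 1 = 1
t10 = t6 OR r = 0 OR 1 = 1
t15 = s OR t10 = 0 OR 1 = 1

t2 = 0  t6 = 0  t7 = 1  t15 = 1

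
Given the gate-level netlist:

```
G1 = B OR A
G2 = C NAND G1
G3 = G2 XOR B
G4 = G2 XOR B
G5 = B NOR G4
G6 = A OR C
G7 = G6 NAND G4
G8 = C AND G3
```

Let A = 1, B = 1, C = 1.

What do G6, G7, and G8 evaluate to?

G6 = 1, G7 = 0, G8 = 1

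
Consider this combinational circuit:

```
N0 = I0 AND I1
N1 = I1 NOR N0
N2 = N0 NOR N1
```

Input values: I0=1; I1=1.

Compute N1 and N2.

N0 = I0 AND I1 = 1 AND 1 = 1
N1 = I1 NOR N0 = 1 NOR 1 = 0
N2 = N0 NOR N1 = 1 NOR 0 = 0

N1 = 0; N2 = 0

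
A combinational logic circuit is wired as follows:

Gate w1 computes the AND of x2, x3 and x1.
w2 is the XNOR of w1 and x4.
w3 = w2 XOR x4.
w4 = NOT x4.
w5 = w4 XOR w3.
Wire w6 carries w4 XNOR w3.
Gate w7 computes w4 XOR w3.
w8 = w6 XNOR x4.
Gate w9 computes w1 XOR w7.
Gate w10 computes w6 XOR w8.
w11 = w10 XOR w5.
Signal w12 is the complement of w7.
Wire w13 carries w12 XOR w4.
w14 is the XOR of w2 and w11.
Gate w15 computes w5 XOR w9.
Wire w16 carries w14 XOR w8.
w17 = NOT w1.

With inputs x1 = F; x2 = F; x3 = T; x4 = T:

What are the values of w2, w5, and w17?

w2 = F  w5 = T  w17 = T

w1 = x2 AND x3 AND x1 = F AND T AND F = F
w2 = w1 XNOR x4 = F XNOR T = F
w3 = w2 XOR x4 = F XOR T = T
w4 = NOT x4 = NOT T = F
w5 = w4 XOR w3 = F XOR T = T
w17 = NOT w1 = NOT F = T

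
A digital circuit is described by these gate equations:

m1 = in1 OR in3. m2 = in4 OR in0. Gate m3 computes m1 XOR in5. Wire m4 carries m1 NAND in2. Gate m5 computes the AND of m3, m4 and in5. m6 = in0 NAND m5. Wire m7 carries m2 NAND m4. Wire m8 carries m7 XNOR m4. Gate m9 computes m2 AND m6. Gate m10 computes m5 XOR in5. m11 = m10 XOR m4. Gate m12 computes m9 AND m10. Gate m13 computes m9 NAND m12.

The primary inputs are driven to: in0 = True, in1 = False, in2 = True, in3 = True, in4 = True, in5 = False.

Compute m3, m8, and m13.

m3 = True, m8 = False, m13 = True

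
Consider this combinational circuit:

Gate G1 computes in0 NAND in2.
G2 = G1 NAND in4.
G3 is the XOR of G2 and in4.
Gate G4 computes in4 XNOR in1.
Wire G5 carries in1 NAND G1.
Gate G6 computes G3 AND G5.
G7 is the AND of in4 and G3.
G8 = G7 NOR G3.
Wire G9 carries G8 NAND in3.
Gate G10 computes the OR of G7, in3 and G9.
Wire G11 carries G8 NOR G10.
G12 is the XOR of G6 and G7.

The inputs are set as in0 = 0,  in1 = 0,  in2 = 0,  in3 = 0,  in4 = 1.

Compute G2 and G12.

G2 = 0, G12 = 0

G1 = in0 NAND in2 = 0 NAND 0 = 1
G2 = G1 NAND in4 = 1 NAND 1 = 0
G3 = G2 XOR in4 = 0 XOR 1 = 1
G5 = in1 NAND G1 = 0 NAND 1 = 1
G6 = G3 AND G5 = 1 AND 1 = 1
G7 = in4 AND G3 = 1 AND 1 = 1
G12 = G6 XOR G7 = 1 XOR 1 = 0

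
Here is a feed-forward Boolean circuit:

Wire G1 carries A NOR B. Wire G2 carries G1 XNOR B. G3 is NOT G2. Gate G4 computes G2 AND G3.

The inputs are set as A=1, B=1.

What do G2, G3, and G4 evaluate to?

G1 = A NOR B = 1 NOR 1 = 0
G2 = G1 XNOR B = 0 XNOR 1 = 0
G3 = NOT G2 = NOT 0 = 1
G4 = G2 AND G3 = 0 AND 1 = 0

G2 = 0  G3 = 1  G4 = 0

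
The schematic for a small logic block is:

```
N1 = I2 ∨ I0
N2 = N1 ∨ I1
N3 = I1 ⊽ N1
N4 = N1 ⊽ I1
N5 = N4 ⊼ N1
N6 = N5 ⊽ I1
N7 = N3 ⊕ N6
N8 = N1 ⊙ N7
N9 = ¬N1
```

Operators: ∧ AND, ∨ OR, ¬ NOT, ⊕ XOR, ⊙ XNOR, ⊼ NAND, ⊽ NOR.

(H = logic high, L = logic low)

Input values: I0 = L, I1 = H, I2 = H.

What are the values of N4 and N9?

N4 = L  N9 = L

N1 = I2 OR I0 = H OR L = H
N4 = N1 NOR I1 = H NOR H = L
N9 = NOT N1 = NOT H = L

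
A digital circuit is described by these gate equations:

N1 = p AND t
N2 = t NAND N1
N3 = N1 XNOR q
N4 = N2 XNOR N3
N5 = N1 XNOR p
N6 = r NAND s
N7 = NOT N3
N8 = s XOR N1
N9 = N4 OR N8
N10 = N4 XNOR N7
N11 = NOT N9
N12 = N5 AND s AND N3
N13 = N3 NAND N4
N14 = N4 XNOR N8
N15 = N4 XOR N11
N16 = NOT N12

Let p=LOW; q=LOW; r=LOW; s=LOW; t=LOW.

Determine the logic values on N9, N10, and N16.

N9 = HIGH, N10 = LOW, N16 = HIGH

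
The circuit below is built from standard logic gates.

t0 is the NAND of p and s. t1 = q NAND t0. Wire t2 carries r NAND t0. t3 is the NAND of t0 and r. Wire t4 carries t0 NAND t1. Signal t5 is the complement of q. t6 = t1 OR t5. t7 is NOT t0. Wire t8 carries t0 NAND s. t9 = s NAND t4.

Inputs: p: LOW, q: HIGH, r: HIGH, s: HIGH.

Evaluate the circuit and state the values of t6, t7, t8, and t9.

t0 = p NAND s = LOW NAND HIGH = HIGH
t1 = q NAND t0 = HIGH NAND HIGH = LOW
t4 = t0 NAND t1 = HIGH NAND LOW = HIGH
t5 = NOT q = NOT HIGH = LOW
t6 = t1 OR t5 = LOW OR LOW = LOW
t7 = NOT t0 = NOT HIGH = LOW
t8 = t0 NAND s = HIGH NAND HIGH = LOW
t9 = s NAND t4 = HIGH NAND HIGH = LOW

t6 = LOW, t7 = LOW, t8 = LOW, t9 = LOW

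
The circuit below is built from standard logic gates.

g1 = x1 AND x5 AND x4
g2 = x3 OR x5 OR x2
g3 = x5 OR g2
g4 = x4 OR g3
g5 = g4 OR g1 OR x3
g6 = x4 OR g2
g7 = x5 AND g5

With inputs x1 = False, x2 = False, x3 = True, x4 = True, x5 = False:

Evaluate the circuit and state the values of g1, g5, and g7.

g1 = False; g5 = True; g7 = False

g1 = x1 AND x5 AND x4 = False AND False AND True = False
g2 = x3 OR x5 OR x2 = True OR False OR False = True
g3 = x5 OR g2 = False OR True = True
g4 = x4 OR g3 = True OR True = True
g5 = g4 OR g1 OR x3 = True OR False OR True = True
g7 = x5 AND g5 = False AND True = False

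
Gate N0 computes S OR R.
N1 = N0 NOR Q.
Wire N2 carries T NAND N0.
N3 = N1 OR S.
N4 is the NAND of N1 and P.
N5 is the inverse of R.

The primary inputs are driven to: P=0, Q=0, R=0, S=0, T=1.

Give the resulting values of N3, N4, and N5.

N3 = 1; N4 = 1; N5 = 1

N0 = S OR R = 0 OR 0 = 0
N1 = N0 NOR Q = 0 NOR 0 = 1
N3 = N1 OR S = 1 OR 0 = 1
N4 = N1 NAND P = 1 NAND 0 = 1
N5 = NOT R = NOT 0 = 1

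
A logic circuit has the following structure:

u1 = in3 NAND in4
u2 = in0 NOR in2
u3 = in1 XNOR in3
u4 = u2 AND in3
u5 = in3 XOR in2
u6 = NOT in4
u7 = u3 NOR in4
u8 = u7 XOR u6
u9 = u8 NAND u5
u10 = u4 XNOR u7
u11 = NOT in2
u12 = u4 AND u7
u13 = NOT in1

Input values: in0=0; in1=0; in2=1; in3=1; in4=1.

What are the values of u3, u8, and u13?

u3 = 0  u8 = 0  u13 = 1

u3 = in1 XNOR in3 = 0 XNOR 1 = 0
u6 = NOT in4 = NOT 1 = 0
u7 = u3 NOR in4 = 0 NOR 1 = 0
u8 = u7 XOR u6 = 0 XOR 0 = 0
u13 = NOT in1 = NOT 0 = 1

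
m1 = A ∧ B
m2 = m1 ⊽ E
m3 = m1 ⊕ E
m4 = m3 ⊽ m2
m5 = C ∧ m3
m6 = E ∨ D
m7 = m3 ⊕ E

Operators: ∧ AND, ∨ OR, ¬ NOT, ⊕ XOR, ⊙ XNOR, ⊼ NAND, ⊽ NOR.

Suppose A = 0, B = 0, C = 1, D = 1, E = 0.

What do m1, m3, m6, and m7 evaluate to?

m1 = A AND B = 0 AND 0 = 0
m3 = m1 XOR E = 0 XOR 0 = 0
m6 = E OR D = 0 OR 1 = 1
m7 = m3 XOR E = 0 XOR 0 = 0

m1 = 0  m3 = 0  m6 = 1  m7 = 0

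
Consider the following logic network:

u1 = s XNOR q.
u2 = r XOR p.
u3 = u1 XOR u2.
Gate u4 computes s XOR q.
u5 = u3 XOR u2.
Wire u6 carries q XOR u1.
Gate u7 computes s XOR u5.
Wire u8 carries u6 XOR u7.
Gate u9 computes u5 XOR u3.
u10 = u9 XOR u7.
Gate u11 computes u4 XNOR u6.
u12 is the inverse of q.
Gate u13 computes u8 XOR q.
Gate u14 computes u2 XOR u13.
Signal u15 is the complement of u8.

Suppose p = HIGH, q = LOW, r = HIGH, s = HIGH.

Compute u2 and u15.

u2 = LOW; u15 = LOW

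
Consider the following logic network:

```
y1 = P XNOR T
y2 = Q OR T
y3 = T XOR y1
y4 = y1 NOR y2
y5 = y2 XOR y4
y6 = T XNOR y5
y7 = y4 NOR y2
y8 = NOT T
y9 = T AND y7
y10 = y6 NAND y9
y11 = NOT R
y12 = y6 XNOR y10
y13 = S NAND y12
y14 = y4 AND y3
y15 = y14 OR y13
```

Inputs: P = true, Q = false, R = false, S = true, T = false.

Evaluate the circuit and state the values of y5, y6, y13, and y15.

y1 = P XNOR T = true XNOR false = false
y2 = Q OR T = false OR false = false
y3 = T XOR y1 = false XOR false = false
y4 = y1 NOR y2 = false NOR false = true
y5 = y2 XOR y4 = false XOR true = true
y6 = T XNOR y5 = false XNOR true = false
y7 = y4 NOR y2 = true NOR false = false
y9 = T AND y7 = false AND false = false
y10 = y6 NAND y9 = false NAND false = true
y12 = y6 XNOR y10 = false XNOR true = false
y13 = S NAND y12 = true NAND false = true
y14 = y4 AND y3 = true AND false = false
y15 = y14 OR y13 = false OR true = true

y5 = true  y6 = false  y13 = true  y15 = true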